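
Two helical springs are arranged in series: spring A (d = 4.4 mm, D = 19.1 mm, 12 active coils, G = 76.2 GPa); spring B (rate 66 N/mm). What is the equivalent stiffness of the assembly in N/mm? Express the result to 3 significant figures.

k_A = Gd⁴/(8D³N_a) = (76.2×10³)(4.4⁴)/(8·19.1³·12) = 42.697 N/mm
Series: 1/k_eq = 1/42.697 + 1/66 = 0.038573; k_eq = 25.925 N/mm

25.9 N/mm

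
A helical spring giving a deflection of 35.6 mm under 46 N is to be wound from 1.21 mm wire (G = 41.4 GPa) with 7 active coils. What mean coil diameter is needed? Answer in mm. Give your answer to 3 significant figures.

Required rate k = F/δ = 46/35.6 = 1.2921 N/mm
D = (Gd⁴/(8N_a·k))^(1/3) = (41.4×10³·1.21⁴/(8·7·1.2921))^(1/3)
  = (1226.44)^(1/3) = 10.7041 mm

10.7 mm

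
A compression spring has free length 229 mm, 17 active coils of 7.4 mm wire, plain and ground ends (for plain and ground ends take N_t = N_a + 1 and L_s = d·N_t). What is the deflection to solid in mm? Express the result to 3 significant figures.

N_t = 18; L_s = 7.4·18 = 133.2 mm
δ_solid = L₀ − L_s = 229 − 133.2 = 95.8 mm

95.8 mm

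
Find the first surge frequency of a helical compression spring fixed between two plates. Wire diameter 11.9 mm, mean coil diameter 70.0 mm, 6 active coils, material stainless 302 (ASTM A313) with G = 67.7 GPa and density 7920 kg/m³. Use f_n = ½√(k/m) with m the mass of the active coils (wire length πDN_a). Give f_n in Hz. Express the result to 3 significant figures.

133 Hz

k = Gd⁴/(8D³N_a) = (67.7×10³)(11.9⁴)/(8·70.0³·6) = 82.46 N/mm = 82460 N/m
Wire length L = πDN_a = π·70.0·6 = 1319.5 mm
m = ρ·(πd²/4)·L = 7920 × 111.22×10⁻⁶ m² × 1.3195 m = 1.1623 kg
f_n = ½√(k/m) = 0.5·√(82460/1.1623) = 0.5·√(70947) = 133.18 Hz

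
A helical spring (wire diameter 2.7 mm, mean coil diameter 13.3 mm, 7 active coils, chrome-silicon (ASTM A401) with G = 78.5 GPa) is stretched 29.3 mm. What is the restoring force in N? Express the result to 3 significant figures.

928 N

k = Gd⁴/(8D³N_a) = (78.5×10³)(2.7⁴)/(8·13.3³·7) = 31.665 N/mm
F = k·δ = 31.665 × 29.3 = 927.79 N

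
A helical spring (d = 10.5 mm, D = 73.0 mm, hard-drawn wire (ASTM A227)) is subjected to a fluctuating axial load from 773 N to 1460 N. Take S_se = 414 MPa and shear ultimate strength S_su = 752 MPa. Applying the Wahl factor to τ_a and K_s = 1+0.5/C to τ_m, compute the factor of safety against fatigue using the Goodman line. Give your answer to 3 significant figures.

2.40

C = D/d = 73.0/10.5 = 6.9524; K_W = (4C−1)/(4C−4)+0.615/C = 1.2145; K_s = 1+0.5/C = 1.0719
F_a = (F_max−F_min)/2 = 343.5 N; F_m = (F_max+F_min)/2 = 1116.5 N
τ_a = K_W·8F_aD/(πd³) = 1.2145 × 55.16 = 66.989 MPa
τ_m = K_s·8F_mD/(πd³) = 1.0719 × 179.29 = 192.18 MPa
Goodman: 1/n_f = τ_a/S_se + τ_m/S_su = 66.989/414 + 192.18/752 = 0.16181 + 0.25556 = 0.41737
n_f = 1/0.41737 = 2.396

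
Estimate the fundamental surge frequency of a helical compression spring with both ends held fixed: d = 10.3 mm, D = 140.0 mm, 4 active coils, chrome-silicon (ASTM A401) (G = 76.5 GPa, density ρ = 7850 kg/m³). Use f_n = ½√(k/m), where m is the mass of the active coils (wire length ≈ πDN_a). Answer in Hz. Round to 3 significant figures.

k = Gd⁴/(8D³N_a) = (76.5×10³)(10.3⁴)/(8·140.0³·4) = 9.8056 N/mm = 9805.6 N/m
Wire length L = πDN_a = π·140.0·4 = 1759.3 mm
m = ρ·(πd²/4)·L = 7850 × 83.323×10⁻⁶ m² × 1.7593 m = 1.1507 kg
f_n = ½√(k/m) = 0.5·√(9805.6/1.1507) = 0.5·√(8521.3) = 46.155 Hz

46.2 Hz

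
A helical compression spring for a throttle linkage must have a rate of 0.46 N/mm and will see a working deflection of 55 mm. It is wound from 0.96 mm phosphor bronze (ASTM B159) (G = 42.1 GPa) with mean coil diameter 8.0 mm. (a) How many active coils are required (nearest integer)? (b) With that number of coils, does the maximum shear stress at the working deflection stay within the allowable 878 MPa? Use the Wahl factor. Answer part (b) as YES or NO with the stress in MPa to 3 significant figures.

(a) 19 coils; (b) YES, τ_max = 684 MPa

N_a = Gd⁴/(8D³k) = (42.1×10³)(0.96⁴)/(8·8.0³·0.46) = 18.98 → N_a = 19
Actual rate k = Gd⁴/(8D³·19) = 0.45947 N/mm
Working load F = kδ = 0.45947·55 = 25.271 N
C = 8.0/0.96 = 8.3333; K_W = (4C−1)/(4C−4)+0.615/C = 1.1761
τ_max = K_W·8FD/(πd³) = 1.1761·581.88 = 684.33 MPa
τ_max ≤ 878 MPa → acceptable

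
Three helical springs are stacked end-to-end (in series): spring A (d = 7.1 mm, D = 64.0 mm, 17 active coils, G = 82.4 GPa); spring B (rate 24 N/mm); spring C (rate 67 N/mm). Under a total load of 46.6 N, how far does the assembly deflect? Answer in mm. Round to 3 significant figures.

k_A = Gd⁴/(8D³N_a) = (82.4×10³)(7.1⁴)/(8·64.0³·17) = 5.8733 N/mm
Series: 1/k_eq = 1/5.8733 + 1/24 + 1/67 = 0.22685; k_eq = 4.4081 N/mm
δ = F/k_eq = 46.6/4.4081 = 10.571 mm

10.6 mm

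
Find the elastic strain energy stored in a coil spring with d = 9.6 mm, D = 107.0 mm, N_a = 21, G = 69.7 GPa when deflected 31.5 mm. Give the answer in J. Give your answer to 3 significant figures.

1.43 J

k = Gd⁴/(8D³N_a) = (69.7×10³)(9.6⁴)/(8·107.0³·21) = 2.8765 N/mm
U = ½kδ² = 0.5 × 2.8765 × 31.5² = 1427.1 N·mm = 1.4271 J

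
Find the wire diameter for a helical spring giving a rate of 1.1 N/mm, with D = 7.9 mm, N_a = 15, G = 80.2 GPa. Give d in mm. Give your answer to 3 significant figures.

d = (8D³N_a·k / G)^(1/4) = (8·7.9³·15·1.1 / (80.2×10³))^0.25
  = (0.81149)^0.25 = 0.9491 mm

0.949 mm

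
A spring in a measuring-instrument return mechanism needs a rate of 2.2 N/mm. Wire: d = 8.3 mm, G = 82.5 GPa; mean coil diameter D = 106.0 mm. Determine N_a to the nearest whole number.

N_a = Gd⁴/(8D³k) = (82.5×10³ × 8.3⁴)/(8 × 106.0³ × 2.2)
    = 3.91531e+08 / 2.09619e+07 = 18.68 → 19 coils

19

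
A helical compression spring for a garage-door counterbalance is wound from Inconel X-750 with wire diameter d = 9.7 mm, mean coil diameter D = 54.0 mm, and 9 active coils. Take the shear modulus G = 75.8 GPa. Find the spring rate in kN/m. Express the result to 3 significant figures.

k = Gd⁴/(8D³N_a) = (75.8×10³ × 9.7⁴) / (8 × 54.0³ × 9)
  = 6.71052e+08 / 1.13374e+07 = 59.189 N/mm

59.2 kN/m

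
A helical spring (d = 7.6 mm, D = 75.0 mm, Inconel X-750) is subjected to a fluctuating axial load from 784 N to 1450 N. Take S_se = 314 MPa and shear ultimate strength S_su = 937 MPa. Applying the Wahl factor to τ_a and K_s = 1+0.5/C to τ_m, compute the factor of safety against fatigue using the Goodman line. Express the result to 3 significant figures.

0.931

C = D/d = 75.0/7.6 = 9.8684; K_W = (4C−1)/(4C−4)+0.615/C = 1.1469; K_s = 1+0.5/C = 1.0507
F_a = (F_max−F_min)/2 = 333 N; F_m = (F_max+F_min)/2 = 1117 N
τ_a = K_W·8F_aD/(πd³) = 1.1469 × 144.88 = 166.16 MPa
τ_m = K_s·8F_mD/(πd³) = 1.0507 × 485.97 = 510.6 MPa
Goodman: 1/n_f = τ_a/S_se + τ_m/S_su = 166.16/314 + 510.6/937 = 0.52917 + 0.54493 = 1.0741
n_f = 1/1.0741 = 0.931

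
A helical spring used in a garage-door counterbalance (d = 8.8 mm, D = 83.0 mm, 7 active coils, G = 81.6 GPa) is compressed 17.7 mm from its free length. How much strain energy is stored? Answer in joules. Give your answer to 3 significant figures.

2.39 J

k = Gd⁴/(8D³N_a) = (81.6×10³)(8.8⁴)/(8·83.0³·7) = 15.283 N/mm
U = ½kδ² = 0.5 × 15.283 × 17.7² = 2394 N·mm = 2.394 J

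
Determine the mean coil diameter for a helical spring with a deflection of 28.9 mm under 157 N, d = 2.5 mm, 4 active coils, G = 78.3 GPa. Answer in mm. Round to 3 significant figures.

26.0 mm

Required rate k = F/δ = 157/28.9 = 5.4325 N/mm
D = (Gd⁴/(8N_a·k))^(1/3) = (78.3×10³·2.5⁴/(8·4·5.4325))^(1/3)
  = (17594.2)^(1/3) = 26.0090 mm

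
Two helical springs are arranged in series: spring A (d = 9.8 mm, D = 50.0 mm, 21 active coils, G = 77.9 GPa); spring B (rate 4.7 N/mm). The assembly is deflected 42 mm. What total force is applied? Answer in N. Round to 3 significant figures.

k_A = Gd⁴/(8D³N_a) = (77.9×10³)(9.8⁴)/(8·50.0³·21) = 34.215 N/mm
Series: 1/k_eq = 1/34.215 + 1/4.7 = 0.24199; k_eq = 4.1324 N/mm
F = k_eq·δ = 4.1324·42 = 173.56 N

174 N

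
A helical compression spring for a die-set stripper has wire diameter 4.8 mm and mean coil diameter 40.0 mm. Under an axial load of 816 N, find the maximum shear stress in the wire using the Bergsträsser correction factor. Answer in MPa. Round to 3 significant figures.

Spring index C = D/d = 40.0/4.8 = 8.3333
K_B = (4C+2)/(4C−3) = 35.333/30.333 = 1.1648
τ₀ = 8FD/(πd³) = 8·816·40.0/(π·4.8³) = 261120/347.44 = 751.57 MPa
τ_max = K·τ₀ = 1.1648 × 751.57 = 875.45 MPa

875 MPa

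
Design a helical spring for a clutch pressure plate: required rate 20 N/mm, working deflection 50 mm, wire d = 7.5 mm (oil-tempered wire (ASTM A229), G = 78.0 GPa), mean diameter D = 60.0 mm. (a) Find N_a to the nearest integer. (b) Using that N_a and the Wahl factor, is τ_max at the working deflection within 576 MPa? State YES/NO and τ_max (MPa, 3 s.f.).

(a) 7 coils; (b) YES, τ_max = 437 MPa

N_a = Gd⁴/(8D³k) = (78.0×10³)(7.5⁴)/(8·60.0³·20) = 7.141 → N_a = 7
Actual rate k = Gd⁴/(8D³·7) = 20.403 N/mm
Working load F = kδ = 20.403·50 = 1020.2 N
C = 60.0/7.5 = 8.0000; K_W = (4C−1)/(4C−4)+0.615/C = 1.1840
τ_max = K_W·8FD/(πd³) = 1.1840·369.47 = 437.46 MPa
τ_max ≤ 576 MPa → acceptable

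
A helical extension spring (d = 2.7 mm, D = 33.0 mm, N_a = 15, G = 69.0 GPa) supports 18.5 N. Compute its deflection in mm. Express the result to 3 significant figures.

k = Gd⁴/(8D³N_a) = (69.0×10³)(2.7⁴)/(8·33.0³·15) = 0.85032 N/mm
δ = F/k = 18.5 / 0.85032 = 21.757 mm

21.8 mm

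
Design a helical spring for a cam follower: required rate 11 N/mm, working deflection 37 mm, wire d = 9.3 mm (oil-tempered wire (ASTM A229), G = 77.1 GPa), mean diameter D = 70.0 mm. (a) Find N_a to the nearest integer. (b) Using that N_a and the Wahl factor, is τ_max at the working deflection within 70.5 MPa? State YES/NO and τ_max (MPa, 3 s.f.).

N_a = Gd⁴/(8D³k) = (77.1×10³)(9.3⁴)/(8·70.0³·11) = 19.11 → N_a = 19
Actual rate k = Gd⁴/(8D³·19) = 11.062 N/mm
Working load F = kδ = 11.062·37 = 409.31 N
C = 70.0/9.3 = 7.5269; K_W = (4C−1)/(4C−4)+0.615/C = 1.1966
τ_max = K_W·8FD/(πd³) = 1.1966·90.707 = 108.54 MPa
τ_max > 70.5 MPa → exceeds allowable

(a) 19 coils; (b) NO, τ_max = 109 MPa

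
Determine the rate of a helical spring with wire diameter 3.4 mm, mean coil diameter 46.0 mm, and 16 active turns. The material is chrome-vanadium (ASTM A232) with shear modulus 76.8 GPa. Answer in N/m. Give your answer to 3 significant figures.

k = Gd⁴/(8D³N_a) = (76.8×10³ × 3.4⁴) / (8 × 46.0³ × 16)
  = 1.02631e+07 / 1.2459e+07 = 0.82375 N/mm = 823.75 N/m

824 N/m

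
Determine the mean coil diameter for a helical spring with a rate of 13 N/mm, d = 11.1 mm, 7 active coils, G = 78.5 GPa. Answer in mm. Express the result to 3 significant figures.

118 mm

D = (Gd⁴/(8N_a·k))^(1/3) = (78.5×10³·11.1⁴/(8·7·13))^(1/3)
  = (1.63693e+06)^(1/3) = 117.8537 mm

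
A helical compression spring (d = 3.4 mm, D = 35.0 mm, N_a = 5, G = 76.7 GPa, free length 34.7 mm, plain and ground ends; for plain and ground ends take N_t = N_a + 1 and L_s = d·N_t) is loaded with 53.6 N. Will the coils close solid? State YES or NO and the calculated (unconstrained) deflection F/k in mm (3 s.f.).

k = Gd⁴/(8D³N_a) = (76.7×10³)(3.4⁴)/(8·35.0³·5) = 5.9765 N/mm
N_t = 6; L_s = 3.4·6 = 20.4 mm; δ_solid = L₀ − L_s = 34.7 − 20.4 = 14.3 mm
δ = F/k = 53.6/5.9765 = 8.9685 mm
δ < δ_solid → spring does not go solid

NO, δ = 8.97 mm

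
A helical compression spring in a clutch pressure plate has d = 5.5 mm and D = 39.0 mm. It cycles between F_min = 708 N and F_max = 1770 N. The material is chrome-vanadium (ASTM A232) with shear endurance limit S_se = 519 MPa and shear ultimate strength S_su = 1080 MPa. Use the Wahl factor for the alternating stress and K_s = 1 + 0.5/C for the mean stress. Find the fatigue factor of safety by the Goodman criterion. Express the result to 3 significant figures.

0.679

C = D/d = 39.0/5.5 = 7.0909; K_W = (4C−1)/(4C−4)+0.615/C = 1.2099; K_s = 1+0.5/C = 1.0705
F_a = (F_max−F_min)/2 = 531 N; F_m = (F_max+F_min)/2 = 1239 N
τ_a = K_W·8F_aD/(πd³) = 1.2099 × 316.96 = 383.48 MPa
τ_m = K_s·8F_mD/(πd³) = 1.0705 × 739.58 = 791.73 MPa
Goodman: 1/n_f = τ_a/S_se + τ_m/S_su = 383.48/519 + 791.73/1080 = 0.73889 + 0.73309 = 1.472
n_f = 1/1.472 = 0.6794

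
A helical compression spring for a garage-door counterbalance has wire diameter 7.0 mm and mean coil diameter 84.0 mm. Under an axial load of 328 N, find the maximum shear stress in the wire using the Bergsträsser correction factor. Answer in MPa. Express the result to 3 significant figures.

Spring index C = D/d = 84.0/7.0 = 12.0000
K_B = (4C+2)/(4C−3) = 50.000/45.000 = 1.1111
τ₀ = 8FD/(πd³) = 8·328·84.0/(π·7.0³) = 220416/1077.6 = 204.55 MPa
τ_max = K·τ₀ = 1.1111 × 204.55 = 227.28 MPa

227 MPa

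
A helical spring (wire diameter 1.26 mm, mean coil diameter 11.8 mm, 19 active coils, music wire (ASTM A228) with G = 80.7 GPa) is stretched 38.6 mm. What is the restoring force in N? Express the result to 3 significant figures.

k = Gd⁴/(8D³N_a) = (80.7×10³)(1.26⁴)/(8·11.8³·19) = 0.81445 N/mm
F = k·δ = 0.81445 × 38.6 = 31.438 N

31.4 N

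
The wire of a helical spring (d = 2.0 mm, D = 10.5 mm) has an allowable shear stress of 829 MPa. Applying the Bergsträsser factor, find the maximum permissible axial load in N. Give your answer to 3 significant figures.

C = D/d = 10.5/2.0 = 5.2500
K_B = (4C+2)/(4C−3) = 23.000/18.000 = 1.2778
τ_max = K·8FD/(πd³) → F_max = τ_allow·πd³/(8DK)
F_max = 829·π·2.0³/(8·10.5·1.2778) = 20835/107.33 = 194.12 N

194 N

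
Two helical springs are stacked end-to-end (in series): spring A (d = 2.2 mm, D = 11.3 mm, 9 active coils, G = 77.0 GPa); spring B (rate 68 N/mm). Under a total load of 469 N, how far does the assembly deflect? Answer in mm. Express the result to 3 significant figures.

k_A = Gd⁴/(8D³N_a) = (77.0×10³)(2.2⁴)/(8·11.3³·9) = 17.363 N/mm
Series: 1/k_eq = 1/17.363 + 1/68 = 0.072301; k_eq = 13.831 N/mm
δ = F/k_eq = 469/13.831 = 33.909 mm

33.9 mm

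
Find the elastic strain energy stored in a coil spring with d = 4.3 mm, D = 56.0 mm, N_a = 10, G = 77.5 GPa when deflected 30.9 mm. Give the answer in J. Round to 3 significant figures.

0.900 J

k = Gd⁴/(8D³N_a) = (77.5×10³)(4.3⁴)/(8·56.0³·10) = 1.8859 N/mm
U = ½kδ² = 0.5 × 1.8859 × 30.9² = 900.34 N·mm = 0.90034 J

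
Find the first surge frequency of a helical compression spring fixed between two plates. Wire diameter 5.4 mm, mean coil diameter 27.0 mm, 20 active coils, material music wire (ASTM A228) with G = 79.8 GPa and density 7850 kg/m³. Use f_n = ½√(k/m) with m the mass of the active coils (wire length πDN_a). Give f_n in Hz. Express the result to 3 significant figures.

k = Gd⁴/(8D³N_a) = (79.8×10³)(5.4⁴)/(8·27.0³·20) = 21.546 N/mm = 21546 N/m
Wire length L = πDN_a = π·27.0·20 = 1696.5 mm
m = ρ·(πd²/4)·L = 7850 × 22.902×10⁻⁶ m² × 1.6965 m = 0.30499 kg
f_n = ½√(k/m) = 0.5·√(21546/0.30499) = 0.5·√(70644) = 132.89 Hz

133 Hz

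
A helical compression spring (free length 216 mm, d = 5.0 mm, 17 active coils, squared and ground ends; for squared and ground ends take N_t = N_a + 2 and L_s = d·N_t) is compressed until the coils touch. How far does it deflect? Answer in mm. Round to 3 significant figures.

N_t = 19; L_s = 5.0·19 = 95 mm
δ_solid = L₀ − L_s = 216 − 95 = 121 mm

121 mm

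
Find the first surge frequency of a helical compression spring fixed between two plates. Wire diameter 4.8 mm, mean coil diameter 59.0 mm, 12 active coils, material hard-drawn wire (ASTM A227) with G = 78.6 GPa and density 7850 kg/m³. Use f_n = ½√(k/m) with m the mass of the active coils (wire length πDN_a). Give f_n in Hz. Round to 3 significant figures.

k = Gd⁴/(8D³N_a) = (78.6×10³)(4.8⁴)/(8·59.0³·12) = 2.1162 N/mm = 2116.2 N/m
Wire length L = πDN_a = π·59.0·12 = 2224.2 mm
m = ρ·(πd²/4)·L = 7850 × 18.096×10⁻⁶ m² × 2.2242 m = 0.31595 kg
f_n = ½√(k/m) = 0.5·√(2116.2/0.31595) = 0.5·√(6697.8) = 40.92 Hz

40.9 Hz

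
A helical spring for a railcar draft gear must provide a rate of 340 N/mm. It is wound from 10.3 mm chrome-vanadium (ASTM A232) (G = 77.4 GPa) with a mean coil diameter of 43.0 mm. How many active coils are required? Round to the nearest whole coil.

4

N_a = Gd⁴/(8D³k) = (77.4×10³ × 10.3⁴)/(8 × 43.0³ × 340)
    = 8.71144e+08 / 2.16259e+08 = 4.028 → 4 coils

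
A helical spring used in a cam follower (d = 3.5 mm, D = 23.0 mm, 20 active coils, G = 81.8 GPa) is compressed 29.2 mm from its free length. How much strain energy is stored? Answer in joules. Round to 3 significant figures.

2.69 J

k = Gd⁴/(8D³N_a) = (81.8×10³)(3.5⁴)/(8·23.0³·20) = 6.3055 N/mm
U = ½kδ² = 0.5 × 6.3055 × 29.2² = 2688.2 N·mm = 2.6882 J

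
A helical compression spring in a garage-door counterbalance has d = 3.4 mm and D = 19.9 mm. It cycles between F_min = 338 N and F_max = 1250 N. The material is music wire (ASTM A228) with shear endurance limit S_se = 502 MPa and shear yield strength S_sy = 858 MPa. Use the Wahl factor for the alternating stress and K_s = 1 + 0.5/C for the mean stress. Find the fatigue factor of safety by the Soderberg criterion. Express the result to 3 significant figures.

0.361

C = D/d = 19.9/3.4 = 5.8529; K_W = (4C−1)/(4C−4)+0.615/C = 1.2596; K_s = 1+0.5/C = 1.0854
F_a = (F_max−F_min)/2 = 456 N; F_m = (F_max+F_min)/2 = 794 N
τ_a = K_W·8F_aD/(πd³) = 1.2596 × 587.92 = 740.56 MPa
τ_m = K_s·8F_mD/(πd³) = 1.0854 × 1023.7 = 1111.2 MPa
Soderberg: 1/n_f = τ_a/S_se + τ_m/S_sy = 740.56/502 + 1111.2/858 = 1.47522 + 1.29506 = 2.7703
n_f = 1/2.7703 = 0.361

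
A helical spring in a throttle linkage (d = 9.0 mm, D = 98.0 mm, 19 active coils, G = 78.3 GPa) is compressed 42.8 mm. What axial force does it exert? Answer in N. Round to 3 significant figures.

154 N

k = Gd⁴/(8D³N_a) = (78.3×10³)(9.0⁴)/(8·98.0³·19) = 3.591 N/mm
F = k·δ = 3.591 × 42.8 = 153.69 N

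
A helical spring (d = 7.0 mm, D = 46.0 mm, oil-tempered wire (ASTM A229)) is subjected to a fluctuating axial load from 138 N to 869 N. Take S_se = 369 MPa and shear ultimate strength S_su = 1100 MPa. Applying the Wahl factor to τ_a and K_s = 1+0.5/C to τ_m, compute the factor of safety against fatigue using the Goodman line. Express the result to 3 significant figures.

C = D/d = 46.0/7.0 = 6.5714; K_W = (4C−1)/(4C−4)+0.615/C = 1.2282; K_s = 1+0.5/C = 1.0761
F_a = (F_max−F_min)/2 = 365.5 N; F_m = (F_max+F_min)/2 = 503.5 N
τ_a = K_W·8F_aD/(πd³) = 1.2282 × 124.82 = 153.31 MPa
τ_m = K_s·8F_mD/(πd³) = 1.0761 × 171.95 = 185.03 MPa
Goodman: 1/n_f = τ_a/S_se + τ_m/S_su = 153.31/369 + 185.03/1100 = 0.41547 + 0.16821 = 0.58368
n_f = 1/0.58368 = 1.713

1.71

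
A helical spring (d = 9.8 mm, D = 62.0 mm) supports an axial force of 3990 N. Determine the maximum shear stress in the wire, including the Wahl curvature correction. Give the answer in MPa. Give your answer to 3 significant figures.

829 MPa

Spring index C = D/d = 62.0/9.8 = 6.3265
K_W = (4C−1)/(4C−4) + 0.615/C = 24.306/21.306 + 0.0972 = 1.2380
τ₀ = 8FD/(πd³) = 8·3990·62.0/(π·9.8³) = 1.97904e+06/2956.8 = 669.31 MPa
τ_max = K·τ₀ = 1.2380 × 669.31 = 828.61 MPa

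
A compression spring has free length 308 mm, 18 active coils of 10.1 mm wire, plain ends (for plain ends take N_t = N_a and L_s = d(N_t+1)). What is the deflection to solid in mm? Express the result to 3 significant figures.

N_t = 18; L_s = 10.1·19 = 191.9 mm
δ_solid = L₀ − L_s = 308 − 191.9 = 116.1 mm

116 mm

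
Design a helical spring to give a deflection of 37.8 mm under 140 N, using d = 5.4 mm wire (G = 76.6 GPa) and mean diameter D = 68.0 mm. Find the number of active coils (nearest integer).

7

Required rate k = F/δ = 140/37.8 = 3.7037 N/mm
N_a = Gd⁴/(8D³k) = (76.6×10³ × 5.4⁴)/(8 × 68.0³ × 3.7037)
    = 6.51334e+07 / 9.3165e+06 = 6.991 → 7 coils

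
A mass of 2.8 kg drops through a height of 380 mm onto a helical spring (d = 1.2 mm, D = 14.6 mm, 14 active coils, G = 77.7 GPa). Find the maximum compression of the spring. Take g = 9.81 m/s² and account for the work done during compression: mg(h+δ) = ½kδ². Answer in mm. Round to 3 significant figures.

k = Gd⁴/(8D³N_a) = (77.7×10³)(1.2⁴)/(8·14.6³·14) = 0.46224 N/mm
W = mg = 2.8 × 9.81 = 27.468 N
½kδ² − Wδ − Wh = 0 → δ = (W + √(W² + 2kWh))/k
δ = (27.468 + √(754.49 + 9649.62))/0.46224 = (27.468 + 102)/0.46224 = 280.09 mm

280 mm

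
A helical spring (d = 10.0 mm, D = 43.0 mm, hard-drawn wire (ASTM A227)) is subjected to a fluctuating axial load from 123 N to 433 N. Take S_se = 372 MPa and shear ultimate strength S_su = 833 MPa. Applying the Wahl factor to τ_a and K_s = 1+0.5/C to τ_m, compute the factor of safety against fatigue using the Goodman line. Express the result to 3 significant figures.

C = D/d = 43.0/10.0 = 4.3000; K_W = (4C−1)/(4C−4)+0.615/C = 1.3703; K_s = 1+0.5/C = 1.1163
F_a = (F_max−F_min)/2 = 155 N; F_m = (F_max+F_min)/2 = 278 N
τ_a = K_W·8F_aD/(πd³) = 1.3703 × 16.972 = 23.257 MPa
τ_m = K_s·8F_mD/(πd³) = 1.1163 × 30.441 = 33.98 MPa
Goodman: 1/n_f = τ_a/S_se + τ_m/S_su = 23.257/372 + 33.98/833 = 0.06252 + 0.04079 = 0.10331
n_f = 1/0.10331 = 9.679

9.68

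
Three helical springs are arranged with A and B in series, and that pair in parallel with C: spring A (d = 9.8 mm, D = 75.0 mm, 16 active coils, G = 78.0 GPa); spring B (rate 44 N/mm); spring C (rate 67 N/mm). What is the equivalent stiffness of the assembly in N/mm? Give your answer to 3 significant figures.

k_A = Gd⁴/(8D³N_a) = (78.0×10³)(9.8⁴)/(8·75.0³·16) = 13.323 N/mm
Springs A,B series: k_AB = 1/(1/13.323+1/44) = 10.227 N/mm; parallel with C: k_eq = 10.227+67 = 77.227 N/mm

77.2 N/mm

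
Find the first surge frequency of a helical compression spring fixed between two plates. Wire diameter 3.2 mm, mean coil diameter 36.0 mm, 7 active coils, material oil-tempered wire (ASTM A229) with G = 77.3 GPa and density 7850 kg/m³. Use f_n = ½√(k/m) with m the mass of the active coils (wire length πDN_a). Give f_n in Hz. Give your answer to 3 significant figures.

125 Hz

k = Gd⁴/(8D³N_a) = (77.3×10³)(3.2⁴)/(8·36.0³·7) = 3.1023 N/mm = 3102.3 N/m
Wire length L = πDN_a = π·36.0·7 = 791.68 mm
m = ρ·(πd²/4)·L = 7850 × 8.0425×10⁻⁶ m² × 0.79168 m = 0.049982 kg
f_n = ½√(k/m) = 0.5·√(3102.3/0.049982) = 0.5·√(62069) = 124.57 Hz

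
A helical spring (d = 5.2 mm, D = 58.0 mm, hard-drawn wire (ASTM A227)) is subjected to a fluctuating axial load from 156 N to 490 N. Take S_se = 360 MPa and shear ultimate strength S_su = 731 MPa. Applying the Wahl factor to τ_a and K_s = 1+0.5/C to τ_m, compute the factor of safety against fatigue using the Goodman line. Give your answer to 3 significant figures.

0.966

C = D/d = 58.0/5.2 = 11.1538; K_W = (4C−1)/(4C−4)+0.615/C = 1.1290; K_s = 1+0.5/C = 1.0448
F_a = (F_max−F_min)/2 = 167 N; F_m = (F_max+F_min)/2 = 323 N
τ_a = K_W·8F_aD/(πd³) = 1.1290 × 175.42 = 198.05 MPa
τ_m = K_s·8F_mD/(πd³) = 1.0448 × 339.28 = 354.49 MPa
Goodman: 1/n_f = τ_a/S_se + τ_m/S_su = 198.05/360 + 354.49/731 = 0.55013 + 0.48494 = 1.0351
n_f = 1/1.0351 = 0.9661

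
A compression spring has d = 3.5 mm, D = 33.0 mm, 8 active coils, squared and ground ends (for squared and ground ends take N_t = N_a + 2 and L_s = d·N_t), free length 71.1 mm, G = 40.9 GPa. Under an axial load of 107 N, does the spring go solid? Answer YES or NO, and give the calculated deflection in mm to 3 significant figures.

YES, δ = 40.1 mm

k = Gd⁴/(8D³N_a) = (40.9×10³)(3.5⁴)/(8·33.0³·8) = 2.6685 N/mm
N_t = 10; L_s = 3.5·10 = 35 mm; δ_solid = L₀ − L_s = 71.1 − 35 = 36.1 mm
δ = F/k = 107/2.6685 = 40.097 mm
δ ≥ δ_solid → spring goes solid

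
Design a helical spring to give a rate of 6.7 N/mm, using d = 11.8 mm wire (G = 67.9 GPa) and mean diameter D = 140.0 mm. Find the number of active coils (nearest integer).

9

N_a = Gd⁴/(8D³k) = (67.9×10³ × 11.8⁴)/(8 × 140.0³ × 6.7)
    = 1.31643e+09 / 1.47078e+08 = 8.951 → 9 coils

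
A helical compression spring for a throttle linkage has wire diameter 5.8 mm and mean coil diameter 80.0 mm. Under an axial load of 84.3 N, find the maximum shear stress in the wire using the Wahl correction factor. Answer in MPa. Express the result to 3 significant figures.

Spring index C = D/d = 80.0/5.8 = 13.7931
K_W = (4C−1)/(4C−4) + 0.615/C = 54.172/51.172 + 0.0446 = 1.1032
τ₀ = 8FD/(πd³) = 8·84.3·80.0/(π·5.8³) = 53952/612.96 = 88.018 MPa
τ_max = K·τ₀ = 1.1032 × 88.018 = 97.103 MPa

97.1 MPa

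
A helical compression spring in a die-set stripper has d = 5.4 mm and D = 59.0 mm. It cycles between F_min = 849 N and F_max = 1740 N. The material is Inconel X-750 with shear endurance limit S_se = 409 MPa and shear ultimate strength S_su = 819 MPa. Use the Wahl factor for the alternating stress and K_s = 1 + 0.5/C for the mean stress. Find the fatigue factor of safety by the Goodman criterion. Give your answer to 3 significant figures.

0.363

C = D/d = 59.0/5.4 = 10.9259; K_W = (4C−1)/(4C−4)+0.615/C = 1.1318; K_s = 1+0.5/C = 1.0458
F_a = (F_max−F_min)/2 = 445.5 N; F_m = (F_max+F_min)/2 = 1294.5 N
τ_a = K_W·8F_aD/(πd³) = 1.1318 × 425.07 = 481.11 MPa
τ_m = K_s·8F_mD/(πd³) = 1.0458 × 1235.1 = 1291.7 MPa
Goodman: 1/n_f = τ_a/S_se + τ_m/S_su = 481.11/409 + 1291.7/819 = 1.17631 + 1.57711 = 2.7534
n_f = 1/2.7534 = 0.3632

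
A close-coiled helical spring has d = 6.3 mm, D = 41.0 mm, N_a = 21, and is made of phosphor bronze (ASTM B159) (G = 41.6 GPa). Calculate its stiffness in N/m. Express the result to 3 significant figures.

5660 N/m

k = Gd⁴/(8D³N_a) = (41.6×10³ × 6.3⁴) / (8 × 41.0³ × 21)
  = 6.55323e+07 / 1.15787e+07 = 5.6597 N/mm = 5659.7 N/m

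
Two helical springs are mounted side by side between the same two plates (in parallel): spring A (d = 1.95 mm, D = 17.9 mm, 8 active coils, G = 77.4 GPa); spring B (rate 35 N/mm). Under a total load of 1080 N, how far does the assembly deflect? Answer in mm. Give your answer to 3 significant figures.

28.4 mm

k_A = Gd⁴/(8D³N_a) = (77.4×10³)(1.95⁴)/(8·17.9³·8) = 3.0489 N/mm
Parallel: k_eq = 3.0489 + 35 = 38.049 N/mm
δ = F/k_eq = 1080/38.049 = 28.385 mm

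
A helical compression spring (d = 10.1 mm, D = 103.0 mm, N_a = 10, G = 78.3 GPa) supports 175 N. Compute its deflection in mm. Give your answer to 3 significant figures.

18.8 mm

k = Gd⁴/(8D³N_a) = (78.3×10³)(10.1⁴)/(8·103.0³·10) = 9.3206 N/mm
δ = F/k = 175 / 9.3206 = 18.776 mm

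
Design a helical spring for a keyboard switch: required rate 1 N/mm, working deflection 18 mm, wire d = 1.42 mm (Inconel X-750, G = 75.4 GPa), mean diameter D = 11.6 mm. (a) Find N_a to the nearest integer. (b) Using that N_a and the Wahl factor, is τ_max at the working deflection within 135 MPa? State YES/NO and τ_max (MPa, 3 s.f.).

N_a = Gd⁴/(8D³k) = (75.4×10³)(1.42⁴)/(8·11.6³·1) = 24.55 → N_a = 25
Actual rate k = Gd⁴/(8D³·25) = 0.98202 N/mm
Working load F = kδ = 0.98202·18 = 17.676 N
C = 11.6/1.42 = 8.1690; K_W = (4C−1)/(4C−4)+0.615/C = 1.1799
τ_max = K_W·8FD/(πd³) = 1.1799·182.36 = 215.17 MPa
τ_max > 135 MPa → exceeds allowable

(a) 25 coils; (b) NO, τ_max = 215 MPa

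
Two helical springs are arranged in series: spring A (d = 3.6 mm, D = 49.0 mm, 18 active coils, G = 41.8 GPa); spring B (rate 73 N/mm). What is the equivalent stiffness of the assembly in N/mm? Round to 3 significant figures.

0.412 N/mm

k_A = Gd⁴/(8D³N_a) = (41.8×10³)(3.6⁴)/(8·49.0³·18) = 0.41442 N/mm
Series: 1/k_eq = 1/0.41442 + 1/73 = 2.4267; k_eq = 0.41208 N/mm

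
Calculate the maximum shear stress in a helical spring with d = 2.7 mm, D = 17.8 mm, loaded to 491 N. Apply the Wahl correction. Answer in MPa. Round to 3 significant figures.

1390 MPa

Spring index C = D/d = 17.8/2.7 = 6.5926
K_W = (4C−1)/(4C−4) + 0.615/C = 25.370/22.370 + 0.0933 = 1.2274
τ₀ = 8FD/(πd³) = 8·491·17.8/(π·2.7³) = 69918.4/61.836 = 1130.7 MPa
τ_max = K·τ₀ = 1.2274 × 1130.7 = 1387.8 MPa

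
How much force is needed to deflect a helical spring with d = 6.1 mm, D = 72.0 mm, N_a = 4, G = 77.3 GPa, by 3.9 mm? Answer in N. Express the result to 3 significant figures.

k = Gd⁴/(8D³N_a) = (77.3×10³)(6.1⁴)/(8·72.0³·4) = 8.9609 N/mm
F = k·δ = 8.9609 × 3.9 = 34.947 N

34.9 N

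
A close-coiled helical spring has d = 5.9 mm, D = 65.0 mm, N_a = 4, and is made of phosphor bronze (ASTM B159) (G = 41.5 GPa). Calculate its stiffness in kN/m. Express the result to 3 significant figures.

5.72 kN/m

k = Gd⁴/(8D³N_a) = (41.5×10³ × 5.9⁴) / (8 × 65.0³ × 4)
  = 5.0287e+07 / 8.788e+06 = 5.7222 N/mm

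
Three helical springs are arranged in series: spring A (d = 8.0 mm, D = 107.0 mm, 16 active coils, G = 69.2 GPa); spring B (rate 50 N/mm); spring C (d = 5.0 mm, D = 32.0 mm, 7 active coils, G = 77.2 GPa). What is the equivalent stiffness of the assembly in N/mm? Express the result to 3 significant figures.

k_A = Gd⁴/(8D³N_a) = (69.2×10³)(8.0⁴)/(8·107.0³·16) = 1.8076 N/mm
k_C = Gd⁴/(8D³N_a) = (77.2×10³)(5.0⁴)/(8·32.0³·7) = 26.294 N/mm
Series: 1/k_eq = 1/1.8076 + 1/50 + 1/26.294 = 0.61125; k_eq = 1.636 N/mm

1.64 N/mm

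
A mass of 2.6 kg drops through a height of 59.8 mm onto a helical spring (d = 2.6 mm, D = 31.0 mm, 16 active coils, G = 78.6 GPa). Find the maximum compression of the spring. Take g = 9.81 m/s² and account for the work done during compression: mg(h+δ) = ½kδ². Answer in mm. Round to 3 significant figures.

90.1 mm

k = Gd⁴/(8D³N_a) = (78.6×10³)(2.6⁴)/(8·31.0³·16) = 0.94193 N/mm
W = mg = 2.6 × 9.81 = 25.506 N
½kδ² − Wδ − Wh = 0 → δ = (W + √(W² + 2kWh))/k
δ = (25.506 + √(650.56 + 2873.39))/0.94193 = (25.506 + 59.363)/0.94193 = 90.101 mm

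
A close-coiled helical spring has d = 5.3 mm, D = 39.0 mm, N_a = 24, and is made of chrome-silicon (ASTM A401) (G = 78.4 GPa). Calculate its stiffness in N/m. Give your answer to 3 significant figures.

k = Gd⁴/(8D³N_a) = (78.4×10³ × 5.3⁴) / (8 × 39.0³ × 24)
  = 6.18614e+07 / 1.13892e+07 = 5.4316 N/mm = 5431.6 N/m

5430 N/m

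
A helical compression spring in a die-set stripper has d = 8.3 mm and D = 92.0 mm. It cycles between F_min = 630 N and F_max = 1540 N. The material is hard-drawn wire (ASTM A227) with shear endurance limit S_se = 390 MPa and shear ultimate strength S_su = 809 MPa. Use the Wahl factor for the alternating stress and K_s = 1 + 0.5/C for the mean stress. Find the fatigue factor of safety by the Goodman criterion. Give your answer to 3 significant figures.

0.897

C = D/d = 92.0/8.3 = 11.0843; K_W = (4C−1)/(4C−4)+0.615/C = 1.1299; K_s = 1+0.5/C = 1.0451
F_a = (F_max−F_min)/2 = 455 N; F_m = (F_max+F_min)/2 = 1085 N
τ_a = K_W·8F_aD/(πd³) = 1.1299 × 186.43 = 210.63 MPa
τ_m = K_s·8F_mD/(πd³) = 1.0451 × 444.55 = 464.61 MPa
Goodman: 1/n_f = τ_a/S_se + τ_m/S_su = 210.63/390 + 464.61/809 = 0.54009 + 0.57430 = 1.1144
n_f = 1/1.1144 = 0.8974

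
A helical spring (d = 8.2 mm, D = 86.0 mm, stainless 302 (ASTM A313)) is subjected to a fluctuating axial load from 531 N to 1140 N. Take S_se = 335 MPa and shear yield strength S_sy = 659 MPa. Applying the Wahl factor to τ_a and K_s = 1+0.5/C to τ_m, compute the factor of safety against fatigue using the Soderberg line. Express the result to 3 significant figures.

1.07

C = D/d = 86.0/8.2 = 10.4878; K_W = (4C−1)/(4C−4)+0.615/C = 1.1377; K_s = 1+0.5/C = 1.0477
F_a = (F_max−F_min)/2 = 304.5 N; F_m = (F_max+F_min)/2 = 835.5 N
τ_a = K_W·8F_aD/(πd³) = 1.1377 × 120.94 = 137.6 MPa
τ_m = K_s·8F_mD/(πd³) = 1.0477 × 331.85 = 347.67 MPa
Soderberg: 1/n_f = τ_a/S_se + τ_m/S_sy = 137.6/335 + 347.67/659 = 0.41074 + 0.52758 = 0.93831
n_f = 1/0.93831 = 1.066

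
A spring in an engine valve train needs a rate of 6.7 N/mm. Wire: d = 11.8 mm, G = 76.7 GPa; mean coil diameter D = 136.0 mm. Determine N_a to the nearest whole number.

N_a = Gd⁴/(8D³k) = (76.7×10³ × 11.8⁴)/(8 × 136.0³ × 6.7)
    = 1.48704e+09 / 1.34828e+08 = 11.03 → 11 coils

11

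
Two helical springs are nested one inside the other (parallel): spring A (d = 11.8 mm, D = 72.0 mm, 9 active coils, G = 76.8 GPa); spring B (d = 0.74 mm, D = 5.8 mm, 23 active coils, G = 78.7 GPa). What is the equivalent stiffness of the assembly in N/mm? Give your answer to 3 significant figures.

56.1 N/mm

k_A = Gd⁴/(8D³N_a) = (76.8×10³)(11.8⁴)/(8·72.0³·9) = 55.406 N/mm
k_B = Gd⁴/(8D³N_a) = (78.7×10³)(0.74⁴)/(8·5.8³·23) = 0.65735 N/mm
Parallel: k_eq = 55.406 + 0.65735 = 56.064 N/mm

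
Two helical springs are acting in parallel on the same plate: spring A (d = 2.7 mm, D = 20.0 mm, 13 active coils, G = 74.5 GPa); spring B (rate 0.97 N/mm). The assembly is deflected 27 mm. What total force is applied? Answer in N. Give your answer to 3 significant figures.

155 N

k_A = Gd⁴/(8D³N_a) = (74.5×10³)(2.7⁴)/(8·20.0³·13) = 4.7587 N/mm
Parallel: k_eq = 4.7587 + 0.97 = 5.7287 N/mm
F = k_eq·δ = 5.7287·27 = 154.67 N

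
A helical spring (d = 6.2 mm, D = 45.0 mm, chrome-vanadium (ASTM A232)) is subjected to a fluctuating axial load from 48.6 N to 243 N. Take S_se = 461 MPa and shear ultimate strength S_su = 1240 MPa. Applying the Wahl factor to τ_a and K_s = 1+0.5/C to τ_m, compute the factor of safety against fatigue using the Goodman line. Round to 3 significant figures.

5.48

C = D/d = 45.0/6.2 = 7.2581; K_W = (4C−1)/(4C−4)+0.615/C = 1.2046; K_s = 1+0.5/C = 1.0689
F_a = (F_max−F_min)/2 = 97.2 N; F_m = (F_max+F_min)/2 = 145.8 N
τ_a = K_W·8F_aD/(πd³) = 1.2046 × 46.735 = 56.296 MPa
τ_m = K_s·8F_mD/(πd³) = 1.0689 × 70.103 = 74.932 MPa
Goodman: 1/n_f = τ_a/S_se + τ_m/S_su = 56.296/461 + 74.932/1240 = 0.12212 + 0.06043 = 0.18255
n_f = 1/0.18255 = 5.478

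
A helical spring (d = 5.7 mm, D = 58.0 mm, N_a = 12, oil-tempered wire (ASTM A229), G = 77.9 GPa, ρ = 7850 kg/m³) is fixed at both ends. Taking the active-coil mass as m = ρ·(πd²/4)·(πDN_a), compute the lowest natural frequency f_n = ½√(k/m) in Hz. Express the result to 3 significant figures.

50.1 Hz

k = Gd⁴/(8D³N_a) = (77.9×10³)(5.7⁴)/(8·58.0³·12) = 4.3902 N/mm = 4390.2 N/m
Wire length L = πDN_a = π·58.0·12 = 2186.5 mm
m = ρ·(πd²/4)·L = 7850 × 25.518×10⁻⁶ m² × 2.1865 m = 0.43799 kg
f_n = ½√(k/m) = 0.5·√(4390.2/0.43799) = 0.5·√(10023) = 50.058 Hz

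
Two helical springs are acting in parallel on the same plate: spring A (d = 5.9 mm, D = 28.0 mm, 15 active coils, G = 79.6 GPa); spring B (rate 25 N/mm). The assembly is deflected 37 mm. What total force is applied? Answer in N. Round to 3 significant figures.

k_A = Gd⁴/(8D³N_a) = (79.6×10³)(5.9⁴)/(8·28.0³·15) = 36.616 N/mm
Parallel: k_eq = 36.616 + 25 = 61.616 N/mm
F = k_eq·δ = 61.616·37 = 2279.8 N

2280 N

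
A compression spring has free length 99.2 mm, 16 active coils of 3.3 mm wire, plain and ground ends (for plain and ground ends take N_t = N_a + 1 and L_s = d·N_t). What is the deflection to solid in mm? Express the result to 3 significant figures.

N_t = 17; L_s = 3.3·17 = 56.1 mm
δ_solid = L₀ − L_s = 99.2 − 56.1 = 43.1 mm

43.1 mm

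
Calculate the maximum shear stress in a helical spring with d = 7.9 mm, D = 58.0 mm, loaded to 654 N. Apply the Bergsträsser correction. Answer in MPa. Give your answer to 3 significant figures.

233 MPa

Spring index C = D/d = 58.0/7.9 = 7.3418
K_B = (4C+2)/(4C−3) = 31.367/26.367 = 1.1896
τ₀ = 8FD/(πd³) = 8·654·58.0/(π·7.9³) = 303456/1548.9 = 195.91 MPa
τ_max = K·τ₀ = 1.1896 × 195.91 = 233.06 MPa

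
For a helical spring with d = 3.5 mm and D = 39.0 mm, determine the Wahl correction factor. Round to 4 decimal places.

1.1291

C = D/d = 39.0/3.5 = 11.1429
K_W = (4C−1)/(4C−4) + 0.615/C = 43.571/40.571 + 0.0552 = 1.1291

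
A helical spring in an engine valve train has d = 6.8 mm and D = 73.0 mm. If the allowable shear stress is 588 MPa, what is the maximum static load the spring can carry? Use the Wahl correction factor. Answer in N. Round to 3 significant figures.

877 N

C = D/d = 73.0/6.8 = 10.7353
K_W = (4C−1)/(4C−4) + 0.615/C = 41.941/38.941 + 0.0573 = 1.1343
τ_max = K·8FD/(πd³) → F_max = τ_allow·πd³/(8DK)
F_max = 588·π·6.8³/(8·73.0·1.1343) = 5.8084e+05/662.45 = 876.8 N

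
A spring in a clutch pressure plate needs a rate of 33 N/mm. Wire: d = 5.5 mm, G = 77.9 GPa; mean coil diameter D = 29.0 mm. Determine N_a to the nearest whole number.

N_a = Gd⁴/(8D³k) = (77.9×10³ × 5.5⁴)/(8 × 29.0³ × 33)
    = 7.12834e+07 / 6.4387e+06 = 11.07 → 11 coils

11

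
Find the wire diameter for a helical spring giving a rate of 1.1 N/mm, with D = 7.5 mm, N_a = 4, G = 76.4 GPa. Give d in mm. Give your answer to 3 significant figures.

d = (8D³N_a·k / G)^(1/4) = (8·7.5³·4·1.1 / (76.4×10³))^0.25
  = (0.19437)^0.25 = 0.6640 mm

0.664 mm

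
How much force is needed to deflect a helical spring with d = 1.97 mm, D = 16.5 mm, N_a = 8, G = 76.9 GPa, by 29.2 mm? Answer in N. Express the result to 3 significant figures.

k = Gd⁴/(8D³N_a) = (76.9×10³)(1.97⁴)/(8·16.5³·8) = 4.0286 N/mm
F = k·δ = 4.0286 × 29.2 = 117.64 N

118 N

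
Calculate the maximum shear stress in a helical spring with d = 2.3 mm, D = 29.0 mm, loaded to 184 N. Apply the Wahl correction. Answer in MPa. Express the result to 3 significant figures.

Spring index C = D/d = 29.0/2.3 = 12.6087
K_W = (4C−1)/(4C−4) + 0.615/C = 49.435/46.435 + 0.0488 = 1.1134
τ₀ = 8FD/(πd³) = 8·184·29.0/(π·2.3³) = 42688/38.224 = 1116.8 MPa
τ_max = K·τ₀ = 1.1134 × 1116.8 = 1243.4 MPa

1240 MPa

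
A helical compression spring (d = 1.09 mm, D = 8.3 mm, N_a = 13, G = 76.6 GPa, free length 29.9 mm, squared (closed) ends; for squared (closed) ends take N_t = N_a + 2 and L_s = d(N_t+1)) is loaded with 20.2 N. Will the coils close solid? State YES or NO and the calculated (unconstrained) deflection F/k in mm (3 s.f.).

NO, δ = 11.1 mm

k = Gd⁴/(8D³N_a) = (76.6×10³)(1.09⁴)/(8·8.3³·13) = 1.8183 N/mm
N_t = 15; L_s = 1.09·16 = 17.44 mm; δ_solid = L₀ − L_s = 29.9 − 17.44 = 12.46 mm
δ = F/k = 20.2/1.8183 = 11.109 mm
δ < δ_solid → spring does not go solid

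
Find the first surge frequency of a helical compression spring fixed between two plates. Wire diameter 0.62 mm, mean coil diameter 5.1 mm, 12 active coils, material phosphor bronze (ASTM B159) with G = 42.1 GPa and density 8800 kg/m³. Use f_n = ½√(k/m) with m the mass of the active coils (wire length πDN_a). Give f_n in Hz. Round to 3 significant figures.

489 Hz

k = Gd⁴/(8D³N_a) = (42.1×10³)(0.62⁴)/(8·5.1³·12) = 0.4885 N/mm = 488.5 N/m
Wire length L = πDN_a = π·5.1·12 = 192.27 mm
m = ρ·(πd²/4)·L = 8800 × 0.30191×10⁻⁶ m² × 0.19227 m = 0.00051081 kg
f_n = ½√(k/m) = 0.5·√(488.5/0.00051081) = 0.5·√(9.5633e+05) = 488.96 Hz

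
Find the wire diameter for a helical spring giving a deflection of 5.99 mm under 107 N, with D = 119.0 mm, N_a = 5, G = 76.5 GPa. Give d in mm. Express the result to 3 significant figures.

Required rate k = F/δ = 107/5.99 = 17.863 N/mm
d = (8D³N_a·k / G)^(1/4) = (8·119.0³·5·17.863 / (76.5×10³))^0.25
  = (15740)^0.25 = 11.2008 mm

11.2 mm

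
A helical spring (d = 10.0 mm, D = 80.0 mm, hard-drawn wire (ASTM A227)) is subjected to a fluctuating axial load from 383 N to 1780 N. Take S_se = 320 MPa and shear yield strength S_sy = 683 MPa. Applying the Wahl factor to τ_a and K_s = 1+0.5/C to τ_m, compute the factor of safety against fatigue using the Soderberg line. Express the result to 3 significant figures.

1.15

C = D/d = 80.0/10.0 = 8.0000; K_W = (4C−1)/(4C−4)+0.615/C = 1.1840; K_s = 1+0.5/C = 1.0625
F_a = (F_max−F_min)/2 = 698.5 N; F_m = (F_max+F_min)/2 = 1081.5 N
τ_a = K_W·8F_aD/(πd³) = 1.1840 × 142.3 = 168.48 MPa
τ_m = K_s·8F_mD/(πd³) = 1.0625 × 220.32 = 234.09 MPa
Soderberg: 1/n_f = τ_a/S_se + τ_m/S_sy = 168.48/320 + 234.09/683 = 0.52651 + 0.34274 = 0.86925
n_f = 1/0.86925 = 1.15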